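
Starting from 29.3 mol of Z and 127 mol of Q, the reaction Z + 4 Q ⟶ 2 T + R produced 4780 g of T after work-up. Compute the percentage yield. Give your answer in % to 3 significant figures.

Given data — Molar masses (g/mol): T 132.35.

61.6 %

n(Z) = 29.30 mol
n(Q) = 127.0 mol
n/ν for Z = 29.30/1 = 29.30
n/ν for Q = 127.0/4 = 31.75
Smallest n/ν is Z → limiting reagent.
theoretical n(T) = (2/1) × 29.30 = 58.60 mol → 7756 g
% yield = 4780 / 7756 × 100 = 61.63 %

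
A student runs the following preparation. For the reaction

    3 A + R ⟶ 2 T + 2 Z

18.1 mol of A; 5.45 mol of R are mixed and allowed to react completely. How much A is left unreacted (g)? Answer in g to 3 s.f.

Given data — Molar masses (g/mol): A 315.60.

552 g

n(A) = 18.10 mol
n(R) = 5.450 mol
n/ν → A: 6.033, R: 5.450; R is limiting.
A consumed = (3/1) × 5.450 = 16.35 mol
A remaining = 18.10 − 16.35 = 1.750 mol
mass = 1.750 × 315.60 = 552.3 g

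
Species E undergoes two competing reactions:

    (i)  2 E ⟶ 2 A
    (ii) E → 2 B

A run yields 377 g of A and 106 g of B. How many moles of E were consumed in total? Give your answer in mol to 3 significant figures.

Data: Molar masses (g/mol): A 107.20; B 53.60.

n(A) = 377 / 107.20 = 3.517 mol
n(B) = 106 / 53.60 = 1.978 mol
n(E) via (i) = (2/2)×3.517 = 3.517 mol
n(E) via (ii) = (1/2)×1.978 = 0.9890 mol
total n(E) = 3.517 + 0.9890 = 4.506 mol

4.51 mol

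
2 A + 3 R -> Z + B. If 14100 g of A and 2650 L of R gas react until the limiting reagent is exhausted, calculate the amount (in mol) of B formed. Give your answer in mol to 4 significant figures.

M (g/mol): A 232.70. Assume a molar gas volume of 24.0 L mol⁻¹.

n(A) = 14100 / 232.70 = 60.59 mol
n(R) = 2650 / 24.0 = 110.4 mol
n/ν for A = 60.59/2 = 30.30
n/ν for R = 110.4/3 = 36.80
Smallest n/ν is A → limiting reagent.
n(B) = (1/2) × 60.59 = 30.30 mol

30.30 mol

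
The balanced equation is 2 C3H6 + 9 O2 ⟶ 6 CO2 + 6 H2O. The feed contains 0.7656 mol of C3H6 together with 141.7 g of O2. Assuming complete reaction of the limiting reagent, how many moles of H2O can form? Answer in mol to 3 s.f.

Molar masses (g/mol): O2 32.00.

n(C3H6) = 0.7656 mol
n(O2) = 141.7 / 32.00 = 4.428 mol
n/ν → C3H6: 0.3828, O2: 0.4920; C3H6 is limiting.
n(H2O) = (6/2) × 0.7656 = 2.297 mol

2.30 mol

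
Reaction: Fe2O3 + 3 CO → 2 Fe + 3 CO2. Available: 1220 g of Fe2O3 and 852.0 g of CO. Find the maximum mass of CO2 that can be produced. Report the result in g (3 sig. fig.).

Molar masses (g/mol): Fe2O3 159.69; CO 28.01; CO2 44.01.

1010 g

n(Fe2O3) = 1220 / 159.69 = 7.640 mol
n(CO) = 852.0 / 28.01 = 30.42 mol
n/ν for Fe2O3 = 7.640/1 = 7.640
n/ν for CO = 30.42/3 = 10.14
Smallest n/ν is Fe2O3 → limiting reagent.
n(CO2) = (3/1) × 7.640 = 22.92 mol
mass = 22.92 × 44.01 = 1009 g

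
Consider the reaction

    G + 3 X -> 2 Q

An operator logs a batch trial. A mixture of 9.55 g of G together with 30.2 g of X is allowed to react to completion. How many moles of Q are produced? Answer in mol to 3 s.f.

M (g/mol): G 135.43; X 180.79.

0.111 mol

n(G) = 9.550 / 135.43 = 0.07052 mol
n(X) = 30.20 / 180.79 = 0.1670 mol
n/ν → G: 0.07052, X: 0.05567; X is limiting.
n(Q) = (2/3) × 0.1670 = 0.1113 mol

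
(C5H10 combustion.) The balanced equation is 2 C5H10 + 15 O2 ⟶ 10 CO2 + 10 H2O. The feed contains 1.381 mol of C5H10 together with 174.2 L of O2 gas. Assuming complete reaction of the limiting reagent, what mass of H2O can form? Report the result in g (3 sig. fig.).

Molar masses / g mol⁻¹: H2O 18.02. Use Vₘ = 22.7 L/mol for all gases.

n(C5H10) = 1.381 mol
n(O2) = 174.2 / 22.7 = 7.674 mol
n/ν for C5H10 = 1.381/2 = 0.6905
n/ν for O2 = 7.674/15 = 0.5116
Smallest n/ν is O2 → limiting reagent.
n(H2O) = (10/15) × 7.674 = 5.116 mol
mass = 5.116 × 18.02 = 92.19 g

92.2 g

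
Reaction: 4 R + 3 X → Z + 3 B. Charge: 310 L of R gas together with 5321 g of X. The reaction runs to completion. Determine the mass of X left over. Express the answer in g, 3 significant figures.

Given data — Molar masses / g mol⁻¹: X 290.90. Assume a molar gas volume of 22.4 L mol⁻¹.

n(R) = 310.0 / 22.4 = 13.84 mol
n(X) = 5321 / 290.90 = 18.29 mol
n/ν → R: 3.460, X: 6.097; R is limiting.
X consumed = (3/4) × 13.84 = 10.38 mol
X remaining = 18.29 − 10.38 = 7.910 mol
mass = 7.910 × 290.90 = 2301 g

2300 g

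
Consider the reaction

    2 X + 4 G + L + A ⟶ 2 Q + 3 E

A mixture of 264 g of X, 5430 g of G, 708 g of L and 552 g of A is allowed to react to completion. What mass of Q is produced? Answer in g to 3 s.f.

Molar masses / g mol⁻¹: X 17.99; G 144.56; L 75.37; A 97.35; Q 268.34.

3040 g

n(X) = 264.0 / 17.99 = 14.67 mol
n(G) = 5430 / 144.56 = 37.56 mol
n(L) = 708.0 / 75.37 = 9.394 mol
n(A) = 552.0 / 97.35 = 5.670 mol
n/ν → X: 7.335, G: 9.390, L: 9.394, A: 5.670; A is limiting.
n(Q) = (2/1) × 5.670 = 11.34 mol
mass = 11.34 × 268.34 = 3043 g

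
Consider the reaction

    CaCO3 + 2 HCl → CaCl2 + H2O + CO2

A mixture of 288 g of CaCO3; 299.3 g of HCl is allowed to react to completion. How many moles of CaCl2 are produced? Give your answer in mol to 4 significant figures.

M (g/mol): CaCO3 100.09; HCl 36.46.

n(CaCO3) = 288.0 / 100.09 = 2.877 mol
n(HCl) = 299.3 / 36.46 = 8.209 mol
n/ν for CaCO3 = 2.877/1 = 2.877
n/ν for HCl = 8.209/2 = 4.105
Smallest n/ν is CaCO3 → limiting reagent.
n(CaCl2) = (1/1) × 2.877 = 2.877 mol

2.877 mol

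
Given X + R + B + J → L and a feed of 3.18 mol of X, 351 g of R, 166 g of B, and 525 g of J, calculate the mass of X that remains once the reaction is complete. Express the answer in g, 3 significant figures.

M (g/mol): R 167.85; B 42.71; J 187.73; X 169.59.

185 g

n(X) = 3.180 mol
n(R) = 351.0 / 167.85 = 2.091 mol
n(B) = 166.0 / 42.71 = 3.887 mol
n(J) = 525.0 / 187.73 = 2.797 mol
n/ν → X: 3.180, R: 2.091, B: 3.887, J: 2.797; R is limiting.
X consumed = (1/1) × 2.091 = 2.091 mol
X remaining = 3.180 − 2.091 = 1.089 mol
mass = 1.089 × 169.59 = 184.7 g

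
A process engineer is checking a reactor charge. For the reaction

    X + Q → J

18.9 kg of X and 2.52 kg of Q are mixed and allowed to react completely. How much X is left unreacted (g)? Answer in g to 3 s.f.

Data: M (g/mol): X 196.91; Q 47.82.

8520 g

n(X) = 18.90×1000 / 196.91 = 95.98 mol
n(Q) = 2.520×1000 / 47.82 = 52.70 mol
n/ν for X = 95.98/1 = 95.98
n/ν for Q = 52.70/1 = 52.70
Smallest n/ν is Q → limiting reagent.
X consumed = (1/1) × 52.70 = 52.70 mol
X remaining = 95.98 − 52.70 = 43.28 mol
mass = 43.28 × 196.91 = 8522 g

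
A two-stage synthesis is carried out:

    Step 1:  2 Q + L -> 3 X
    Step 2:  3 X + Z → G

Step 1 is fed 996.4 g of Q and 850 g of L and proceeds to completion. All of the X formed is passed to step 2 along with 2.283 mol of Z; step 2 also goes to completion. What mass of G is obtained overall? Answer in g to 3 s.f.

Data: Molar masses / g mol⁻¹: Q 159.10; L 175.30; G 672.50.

1540 g

Step 1:
n(Q) = 996.4 / 159.10 = 6.263 mol
n(L) = 850.0 / 175.30 = 4.849 mol
n/ν for Q = 6.263/2 = 3.132
n/ν for L = 4.849/1 = 4.849
Smallest n/ν is Q → limiting reagent.
n(X) produced = (3/2) × 6.263 = 9.395 mol
Step 2:
n(X) available = 9.395 mol
n(Z) = 2.283 mol
n/ν for X = 9.395/3 = 3.132
n/ν for Z = 2.283/1 = 2.283
Smallest n/ν is Z → limiting reagent.
n(G) = (1/1) × 2.283 = 2.283 mol
mass = 2.283 × 672.50 = 1535 g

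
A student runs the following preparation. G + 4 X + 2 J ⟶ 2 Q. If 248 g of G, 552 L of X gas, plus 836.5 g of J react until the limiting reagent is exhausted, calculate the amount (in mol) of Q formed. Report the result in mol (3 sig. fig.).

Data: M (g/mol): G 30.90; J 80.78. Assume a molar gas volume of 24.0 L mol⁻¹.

n(G) = 248.0 / 30.90 = 8.026 mol
n(X) = 552.0 / 24.0 = 23.00 mol
n(J) = 836.5 / 80.78 = 10.36 mol
n/ν for G = 8.026/1 = 8.026
n/ν for X = 23.00/4 = 5.750
n/ν for J = 10.36/2 = 5.180
Smallest n/ν is J → limiting reagent.
n(Q) = (2/2) × 10.36 = 10.36 mol

10.4 mol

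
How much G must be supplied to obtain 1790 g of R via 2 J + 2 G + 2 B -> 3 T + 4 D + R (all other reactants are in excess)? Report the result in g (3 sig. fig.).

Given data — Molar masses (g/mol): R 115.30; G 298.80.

9280 g

n(R) = 1790 / 115.30 = 15.52 mol
n(G) = (2/1) × 15.52 = 31.04 mol
mass = 31.04 × 298.80 = 9275 g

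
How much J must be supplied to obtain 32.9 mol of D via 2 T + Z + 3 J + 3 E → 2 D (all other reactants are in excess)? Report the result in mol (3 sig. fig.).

n(D) = 32.90 mol
n(J) = (3/2) × 32.90 = 49.35 mol

49.4 mol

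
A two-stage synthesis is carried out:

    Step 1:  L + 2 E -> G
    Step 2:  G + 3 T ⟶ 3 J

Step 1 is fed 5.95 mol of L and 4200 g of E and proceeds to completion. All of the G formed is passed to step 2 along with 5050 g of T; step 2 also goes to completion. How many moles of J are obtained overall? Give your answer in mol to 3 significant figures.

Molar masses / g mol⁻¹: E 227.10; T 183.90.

17.9 mol

Step 1:
n(L) = 5.950 mol
n(E) = 4200 / 227.10 = 18.49 mol
n/ν for L = 5.950/1 = 5.950
n/ν for E = 18.49/2 = 9.245
Smallest n/ν is L → limiting reagent.
n(G) produced = (1/1) × 5.950 = 5.950 mol
Step 2:
n(G) available = 5.950 mol
n(T) = 5050 / 183.90 = 27.46 mol
n/ν for G = 5.950/1 = 5.950
n/ν for T = 27.46/3 = 9.153
Smallest n/ν is G → limiting reagent.
n(J) = (3/1) × 5.950 = 17.85 mol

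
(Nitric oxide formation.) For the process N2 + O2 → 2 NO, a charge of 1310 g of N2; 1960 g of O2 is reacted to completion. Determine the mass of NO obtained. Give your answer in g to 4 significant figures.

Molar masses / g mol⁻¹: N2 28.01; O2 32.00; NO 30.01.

2807 g

n(N2) = 1310 / 28.01 = 46.77 mol
n(O2) = 1960 / 32.00 = 61.25 mol
n/ν for N2 = 46.77/1 = 46.77
n/ν for O2 = 61.25/1 = 61.25
Smallest n/ν is N2 → limiting reagent.
n(NO) = (2/1) × 46.77 = 93.54 mol
mass = 93.54 × 30.01 = 2807 g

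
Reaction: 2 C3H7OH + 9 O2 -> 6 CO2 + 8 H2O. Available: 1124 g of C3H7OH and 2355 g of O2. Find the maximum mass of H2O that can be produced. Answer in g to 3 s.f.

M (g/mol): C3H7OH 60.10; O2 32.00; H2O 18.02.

n(C3H7OH) = 1124 / 60.10 = 18.70 mol
n(O2) = 2355 / 32.00 = 73.59 mol
n/ν for C3H7OH = 18.70/2 = 9.350
n/ν for O2 = 73.59/9 = 8.177
Smallest n/ν is O2 → limiting reagent.
n(H2O) = (8/9) × 73.59 = 65.41 mol
mass = 65.41 × 18.02 = 1179 g

1180 g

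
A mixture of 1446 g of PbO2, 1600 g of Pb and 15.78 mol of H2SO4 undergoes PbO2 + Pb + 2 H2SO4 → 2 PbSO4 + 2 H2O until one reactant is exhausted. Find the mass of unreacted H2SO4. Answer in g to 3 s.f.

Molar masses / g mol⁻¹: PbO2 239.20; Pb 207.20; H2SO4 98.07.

n(PbO2) = 1446 / 239.20 = 6.045 mol
n(Pb) = 1600 / 207.20 = 7.722 mol
n(H2SO4) = 15.78 mol
n/ν for PbO2 = 6.045/1 = 6.045
n/ν for Pb = 7.722/1 = 7.722
n/ν for H2SO4 = 15.78/2 = 7.890
Smallest n/ν is PbO2 → limiting reagent.
H2SO4 consumed = (2/1) × 6.045 = 12.09 mol
H2SO4 remaining = 15.78 − 12.09 = 3.690 mol
mass = 3.690 × 98.07 = 361.9 g

362 g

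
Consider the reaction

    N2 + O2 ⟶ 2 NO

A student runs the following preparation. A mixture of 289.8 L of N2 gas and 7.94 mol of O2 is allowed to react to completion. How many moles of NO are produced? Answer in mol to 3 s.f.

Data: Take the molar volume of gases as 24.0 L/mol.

15.9 mol

n(N2) = 289.8 / 24.0 = 12.08 mol
n(O2) = 7.940 mol
n/ν for N2 = 12.08/1 = 12.08
n/ν for O2 = 7.940/1 = 7.940
Smallest n/ν is O2 → limiting reagent.
n(NO) = (2/1) × 7.940 = 15.88 mol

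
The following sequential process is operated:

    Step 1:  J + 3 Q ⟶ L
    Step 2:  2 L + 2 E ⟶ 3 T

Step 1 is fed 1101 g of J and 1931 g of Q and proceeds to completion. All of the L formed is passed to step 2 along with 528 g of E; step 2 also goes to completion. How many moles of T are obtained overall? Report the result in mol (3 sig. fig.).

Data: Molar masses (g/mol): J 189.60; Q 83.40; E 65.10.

8.71 mol

Step 1:
n(J) = 1101 / 189.60 = 5.807 mol
n(Q) = 1931 / 83.40 = 23.15 mol
n/ν for J = 5.807/1 = 5.807
n/ν for Q = 23.15/3 = 7.717
Smallest n/ν is J → limiting reagent.
n(L) produced = (1/1) × 5.807 = 5.807 mol
Step 2:
n(L) available = 5.807 mol
n(E) = 528.0 / 65.10 = 8.111 mol
n/ν for L = 5.807/2 = 2.904
n/ν for E = 8.111/2 = 4.056
Smallest n/ν is L → limiting reagent.
n(T) = (3/2) × 5.807 = 8.711 mol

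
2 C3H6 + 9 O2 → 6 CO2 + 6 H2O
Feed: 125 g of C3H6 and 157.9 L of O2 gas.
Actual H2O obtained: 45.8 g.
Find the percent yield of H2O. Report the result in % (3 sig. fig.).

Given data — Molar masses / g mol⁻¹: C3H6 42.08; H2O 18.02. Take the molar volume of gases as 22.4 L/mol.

n(C3H6) = 125.0 / 42.08 = 2.971 mol
n(O2) = 157.9 / 22.4 = 7.049 mol
n/ν for C3H6 = 2.971/2 = 1.486
n/ν for O2 = 7.049/9 = 0.7832
Smallest n/ν is O2 → limiting reagent.
theoretical n(H2O) = (6/9) × 7.049 = 4.699 mol → 84.68 g
% yield = 45.8 / 84.68 × 100 = 54.09 %

54.1 %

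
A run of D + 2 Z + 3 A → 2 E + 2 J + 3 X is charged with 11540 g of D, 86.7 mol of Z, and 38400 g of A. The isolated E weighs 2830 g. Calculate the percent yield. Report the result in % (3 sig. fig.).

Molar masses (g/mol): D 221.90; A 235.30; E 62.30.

52.4 %

n(D) = 11540 / 221.90 = 52.01 mol
n(Z) = 86.70 mol
n(A) = 38400 / 235.30 = 163.2 mol
n/ν → D: 52.01, Z: 43.35, A: 54.40; Z is limiting.
theoretical n(E) = (2/2) × 86.70 = 86.70 mol → 5401 g
% yield = 2830 / 5401 × 100 = 52.40 %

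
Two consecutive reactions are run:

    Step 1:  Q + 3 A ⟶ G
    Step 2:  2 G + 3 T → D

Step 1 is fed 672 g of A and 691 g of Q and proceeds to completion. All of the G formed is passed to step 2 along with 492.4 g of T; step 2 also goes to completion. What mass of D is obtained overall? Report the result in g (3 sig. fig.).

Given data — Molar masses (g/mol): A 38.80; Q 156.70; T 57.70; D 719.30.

1590 g

Step 1:
n(A) = 672.0 / 38.80 = 17.32 mol
n(Q) = 691.0 / 156.70 = 4.410 mol
n/ν for A = 17.32/3 = 5.773
n/ν for Q = 4.410/1 = 4.410
Smallest n/ν is Q → limiting reagent.
n(G) produced = (1/1) × 4.410 = 4.410 mol
Step 2:
n(G) available = 4.410 mol
n(T) = 492.4 / 57.70 = 8.534 mol
n/ν for G = 4.410/2 = 2.205
n/ν for T = 8.534/3 = 2.845
Smallest n/ν is G → limiting reagent.
n(D) = (1/2) × 4.410 = 2.205 mol
mass = 2.205 × 719.30 = 1586 g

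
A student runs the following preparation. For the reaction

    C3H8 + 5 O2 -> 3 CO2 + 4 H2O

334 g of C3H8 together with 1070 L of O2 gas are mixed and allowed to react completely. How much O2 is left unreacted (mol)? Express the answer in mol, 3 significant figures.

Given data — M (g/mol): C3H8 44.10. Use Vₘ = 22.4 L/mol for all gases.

9.90 mol

n(C3H8) = 334.0 / 44.10 = 7.574 mol
n(O2) = 1070 / 22.4 = 47.77 mol
n/ν for C3H8 = 7.574/1 = 7.574
n/ν for O2 = 47.77/5 = 9.554
Smallest n/ν is C3H8 → limiting reagent.
O2 consumed = (5/1) × 7.574 = 37.87 mol
O2 remaining = 47.77 − 37.87 = 9.900 mol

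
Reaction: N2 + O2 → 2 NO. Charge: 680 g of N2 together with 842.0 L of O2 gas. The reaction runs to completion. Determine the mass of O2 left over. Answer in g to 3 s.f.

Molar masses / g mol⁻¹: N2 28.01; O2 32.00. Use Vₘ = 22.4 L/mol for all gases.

426 g

n(N2) = 680.0 / 28.01 = 24.28 mol
n(O2) = 842.0 / 22.4 = 37.59 mol
n/ν for N2 = 24.28/1 = 24.28
n/ν for O2 = 37.59/1 = 37.59
Smallest n/ν is N2 → limiting reagent.
O2 consumed = (1/1) × 24.28 = 24.28 mol
O2 remaining = 37.59 − 24.28 = 13.31 mol
mass = 13.31 × 32.00 = 425.9 g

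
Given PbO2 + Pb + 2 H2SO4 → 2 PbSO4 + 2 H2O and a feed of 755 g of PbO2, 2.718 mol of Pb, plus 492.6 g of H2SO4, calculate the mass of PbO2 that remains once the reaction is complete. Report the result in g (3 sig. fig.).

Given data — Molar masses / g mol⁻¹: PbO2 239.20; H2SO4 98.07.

n(PbO2) = 755.0 / 239.20 = 3.156 mol
n(Pb) = 2.718 mol
n(H2SO4) = 492.6 / 98.07 = 5.023 mol
n/ν for PbO2 = 3.156/1 = 3.156
n/ν for Pb = 2.718/1 = 2.718
n/ν for H2SO4 = 5.023/2 = 2.512
Smallest n/ν is H2SO4 → limiting reagent.
PbO2 consumed = (1/2) × 5.023 = 2.512 mol
PbO2 remaining = 3.156 − 2.512 = 0.6440 mol
mass = 0.6440 × 239.20 = 154.0 g

154 g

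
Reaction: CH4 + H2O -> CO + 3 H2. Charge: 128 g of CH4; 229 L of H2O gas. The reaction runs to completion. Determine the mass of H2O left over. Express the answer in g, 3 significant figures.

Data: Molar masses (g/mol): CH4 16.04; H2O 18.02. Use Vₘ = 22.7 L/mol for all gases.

n(CH4) = 128.0 / 16.04 = 7.980 mol
n(H2O) = 229.0 / 22.7 = 10.09 mol
n/ν for CH4 = 7.980/1 = 7.980
n/ν for H2O = 10.09/1 = 10.09
Smallest n/ν is CH4 → limiting reagent.
H2O consumed = (1/1) × 7.980 = 7.980 mol
H2O remaining = 10.09 − 7.980 = 2.110 mol
mass = 2.110 × 18.02 = 38.02 g

38.0 g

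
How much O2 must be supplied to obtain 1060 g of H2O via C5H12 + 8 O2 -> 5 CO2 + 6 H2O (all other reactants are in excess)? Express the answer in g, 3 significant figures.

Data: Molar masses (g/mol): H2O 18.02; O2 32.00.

2510 g

n(H2O) = 1060 / 18.02 = 58.82 mol
n(O2) = (8/6) × 58.82 = 78.43 mol
mass = 78.43 × 32.00 = 2510 g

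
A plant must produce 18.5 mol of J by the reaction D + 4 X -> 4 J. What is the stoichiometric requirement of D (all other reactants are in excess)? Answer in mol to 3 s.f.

4.63 mol

n(J) = 18.50 mol
n(D) = (1/4) × 18.50 = 4.625 mol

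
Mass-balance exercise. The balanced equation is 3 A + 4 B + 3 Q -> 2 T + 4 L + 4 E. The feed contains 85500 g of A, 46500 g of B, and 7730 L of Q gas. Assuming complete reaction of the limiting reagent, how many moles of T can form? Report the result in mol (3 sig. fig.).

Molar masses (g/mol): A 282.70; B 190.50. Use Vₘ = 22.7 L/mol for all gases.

n(A) = 85500 / 282.70 = 302.4 mol
n(B) = 46500 / 190.50 = 244.1 mol
n(Q) = 7730 / 22.7 = 340.5 mol
n/ν for A = 302.4/3 = 100.8
n/ν for B = 244.1/4 = 61.03
n/ν for Q = 340.5/3 = 113.5
Smallest n/ν is B → limiting reagent.
n(T) = (2/4) × 244.1 = 122.1 mol

122 mol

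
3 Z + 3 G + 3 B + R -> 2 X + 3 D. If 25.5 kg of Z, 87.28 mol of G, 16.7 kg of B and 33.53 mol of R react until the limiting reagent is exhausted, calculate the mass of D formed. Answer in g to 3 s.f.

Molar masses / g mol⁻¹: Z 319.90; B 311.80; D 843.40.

45200 g

n(Z) = 25.50×1000 / 319.90 = 79.71 mol
n(G) = 87.28 mol
n(B) = 16.70×1000 / 311.80 = 53.56 mol
n(R) = 33.53 mol
n/ν → Z: 26.57, G: 29.09, B: 17.85, R: 33.53; B is limiting.
n(D) = (3/3) × 53.56 = 53.56 mol
mass = 53.56 × 843.40 = 45170 g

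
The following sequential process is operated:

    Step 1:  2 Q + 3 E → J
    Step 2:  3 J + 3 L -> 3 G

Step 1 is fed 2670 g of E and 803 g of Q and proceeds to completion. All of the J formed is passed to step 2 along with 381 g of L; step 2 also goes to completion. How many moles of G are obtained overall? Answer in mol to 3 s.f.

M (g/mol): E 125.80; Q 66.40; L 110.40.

Step 1:
n(E) = 2670 / 125.80 = 21.22 mol
n(Q) = 803.0 / 66.40 = 12.09 mol
n/ν for E = 21.22/3 = 7.073
n/ν for Q = 12.09/2 = 6.045
Smallest n/ν is Q → limiting reagent.
n(J) produced = (1/2) × 12.09 = 6.045 mol
Step 2:
n(J) available = 6.045 mol
n(L) = 381.0 / 110.40 = 3.451 mol
n/ν for J = 6.045/3 = 2.015
n/ν for L = 3.451/3 = 1.150
Smallest n/ν is L → limiting reagent.
n(G) = (3/3) × 3.451 = 3.451 mol

3.45 mol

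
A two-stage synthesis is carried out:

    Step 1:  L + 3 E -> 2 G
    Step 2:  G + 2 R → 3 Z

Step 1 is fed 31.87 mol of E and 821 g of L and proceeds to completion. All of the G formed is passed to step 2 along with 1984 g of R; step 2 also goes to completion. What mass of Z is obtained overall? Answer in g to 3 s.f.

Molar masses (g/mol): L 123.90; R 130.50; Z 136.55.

Step 1:
n(E) = 31.87 mol
n(L) = 821.0 / 123.90 = 6.626 mol
n/ν → E: 10.62, L: 6.626; L is limiting.
n(G) produced = (2/1) × 6.626 = 13.25 mol
Step 2:
n(G) available = 13.25 mol
n(R) = 1984 / 130.50 = 15.20 mol
n/ν → G: 13.25, R: 7.600; R is limiting.
n(Z) = (3/2) × 15.20 = 22.80 mol
mass = 22.80 × 136.55 = 3113 g

3110 g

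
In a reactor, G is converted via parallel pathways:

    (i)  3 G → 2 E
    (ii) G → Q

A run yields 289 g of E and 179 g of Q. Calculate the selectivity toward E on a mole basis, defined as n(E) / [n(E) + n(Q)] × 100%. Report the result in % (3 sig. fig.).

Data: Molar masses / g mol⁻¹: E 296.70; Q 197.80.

51.8 %

n(E) = 289 / 296.70 = 0.9740 mol
n(Q) = 179 / 197.80 = 0.9050 mol
selectivity = 0.9740/(0.9740+0.9050) × 100 = 51.84 %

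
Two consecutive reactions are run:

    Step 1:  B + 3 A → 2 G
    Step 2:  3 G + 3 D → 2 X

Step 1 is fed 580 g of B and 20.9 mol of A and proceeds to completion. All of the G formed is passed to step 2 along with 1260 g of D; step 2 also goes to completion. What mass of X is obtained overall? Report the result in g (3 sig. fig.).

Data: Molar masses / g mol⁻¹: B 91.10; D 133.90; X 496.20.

Step 1:
n(B) = 580.0 / 91.10 = 6.367 mol
n(A) = 20.90 mol
n/ν → B: 6.367, A: 6.967; B is limiting.
n(G) produced = (2/1) × 6.367 = 12.73 mol
Step 2:
n(G) available = 12.73 mol
n(D) = 1260 / 133.90 = 9.410 mol
n/ν → G: 4.243, D: 3.137; D is limiting.
n(X) = (2/3) × 9.410 = 6.273 mol
mass = 6.273 × 496.20 = 3113 g

3110 g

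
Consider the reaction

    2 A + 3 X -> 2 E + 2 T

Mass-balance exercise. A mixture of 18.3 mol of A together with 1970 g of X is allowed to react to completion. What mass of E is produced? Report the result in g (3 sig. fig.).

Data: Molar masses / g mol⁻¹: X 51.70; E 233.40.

4270 g

n(A) = 18.30 mol
n(X) = 1970 / 51.70 = 38.10 mol
n/ν for A = 18.30/2 = 9.150
n/ν for X = 38.10/3 = 12.70
Smallest n/ν is A → limiting reagent.
n(E) = (2/2) × 18.30 = 18.30 mol
mass = 18.30 × 233.40 = 4271 g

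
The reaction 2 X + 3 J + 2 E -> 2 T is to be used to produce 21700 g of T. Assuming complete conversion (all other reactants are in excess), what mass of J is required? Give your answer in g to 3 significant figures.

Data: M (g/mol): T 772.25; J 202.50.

8540 g

n(T) = 21700 / 772.25 = 28.10 mol
n(J) = (3/2) × 28.10 = 42.15 mol
mass = 42.15 × 202.50 = 8535 g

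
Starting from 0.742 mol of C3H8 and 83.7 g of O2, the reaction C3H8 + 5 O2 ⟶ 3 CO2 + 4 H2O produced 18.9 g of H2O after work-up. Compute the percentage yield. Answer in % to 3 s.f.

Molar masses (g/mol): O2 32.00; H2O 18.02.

50.1 %

n(C3H8) = 0.7420 mol
n(O2) = 83.70 / 32.00 = 2.616 mol
n/ν → C3H8: 0.7420, O2: 0.5232; O2 is limiting.
theoretical n(H2O) = (4/5) × 2.616 = 2.093 mol → 37.72 g
% yield = 18.9 / 37.72 × 100 = 50.11 %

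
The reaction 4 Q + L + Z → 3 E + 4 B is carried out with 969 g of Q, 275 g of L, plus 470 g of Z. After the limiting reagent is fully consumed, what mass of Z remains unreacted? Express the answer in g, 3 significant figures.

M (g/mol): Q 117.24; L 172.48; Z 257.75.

59.0 g

n(Q) = 969.0 / 117.24 = 8.265 mol
n(L) = 275.0 / 172.48 = 1.594 mol
n(Z) = 470.0 / 257.75 = 1.823 mol
n/ν → Q: 2.066, L: 1.594, Z: 1.823; L is limiting.
Z consumed = (1/1) × 1.594 = 1.594 mol
Z remaining = 1.823 − 1.594 = 0.2290 mol
mass = 0.2290 × 257.75 = 59.02 g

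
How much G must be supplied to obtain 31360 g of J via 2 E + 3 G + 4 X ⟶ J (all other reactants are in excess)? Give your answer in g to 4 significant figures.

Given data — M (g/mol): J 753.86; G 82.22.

n(J) = 31360 / 753.86 = 41.60 mol
n(G) = (3/1) × 41.60 = 124.8 mol
mass = 124.8 × 82.22 = 10260 g

10260 g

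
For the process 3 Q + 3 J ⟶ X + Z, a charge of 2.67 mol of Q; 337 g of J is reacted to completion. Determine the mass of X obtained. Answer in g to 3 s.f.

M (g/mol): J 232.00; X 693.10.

n(Q) = 2.670 mol
n(J) = 337.0 / 232.00 = 1.453 mol
n/ν for Q = 2.670/3 = 0.8900
n/ν for J = 1.453/3 = 0.4843
Smallest n/ν is J → limiting reagent.
n(X) = (1/3) × 1.453 = 0.4843 mol
mass = 0.4843 × 693.10 = 335.7 g

336 g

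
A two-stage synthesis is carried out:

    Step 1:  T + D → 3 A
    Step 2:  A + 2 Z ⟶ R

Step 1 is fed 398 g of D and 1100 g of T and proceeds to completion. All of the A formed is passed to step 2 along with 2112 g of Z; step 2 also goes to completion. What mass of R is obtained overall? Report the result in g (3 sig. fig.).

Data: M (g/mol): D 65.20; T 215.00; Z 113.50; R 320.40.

2980 g

Step 1:
n(D) = 398.0 / 65.20 = 6.104 mol
n(T) = 1100 / 215.00 = 5.116 mol
n/ν for D = 6.104/1 = 6.104
n/ν for T = 5.116/1 = 5.116
Smallest n/ν is T → limiting reagent.
n(A) produced = (3/1) × 5.116 = 15.35 mol
Step 2:
n(A) available = 15.35 mol
n(Z) = 2112 / 113.50 = 18.61 mol
n/ν for A = 15.35/1 = 15.35
n/ν for Z = 18.61/2 = 9.305
Smallest n/ν is Z → limiting reagent.
n(R) = (1/2) × 18.61 = 9.305 mol
mass = 9.305 × 320.40 = 2981 g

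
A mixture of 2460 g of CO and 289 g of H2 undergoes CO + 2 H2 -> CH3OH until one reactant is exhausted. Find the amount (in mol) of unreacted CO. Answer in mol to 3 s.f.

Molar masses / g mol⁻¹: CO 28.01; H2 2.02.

n(CO) = 2460 / 28.01 = 87.83 mol
n(H2) = 289.0 / 2.02 = 143.1 mol
n/ν → CO: 87.83, H2: 71.55; H2 is limiting.
CO consumed = (1/2) × 143.1 = 71.55 mol
CO remaining = 87.83 − 71.55 = 16.28 mol

16.3 mol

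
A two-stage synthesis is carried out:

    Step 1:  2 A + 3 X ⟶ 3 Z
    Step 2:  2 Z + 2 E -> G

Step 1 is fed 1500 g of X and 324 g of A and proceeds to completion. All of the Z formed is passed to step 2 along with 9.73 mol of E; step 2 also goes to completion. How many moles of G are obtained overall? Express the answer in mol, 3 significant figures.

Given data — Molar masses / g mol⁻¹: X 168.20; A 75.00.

3.24 mol

Step 1:
n(X) = 1500 / 168.20 = 8.918 mol
n(A) = 324.0 / 75.00 = 4.320 mol
n/ν → X: 2.973, A: 2.160; A is limiting.
n(Z) produced = (3/2) × 4.320 = 6.480 mol
Step 2:
n(Z) available = 6.480 mol
n(E) = 9.730 mol
n/ν → Z: 3.240, E: 4.865; Z is limiting.
n(G) = (1/2) × 6.480 = 3.240 mol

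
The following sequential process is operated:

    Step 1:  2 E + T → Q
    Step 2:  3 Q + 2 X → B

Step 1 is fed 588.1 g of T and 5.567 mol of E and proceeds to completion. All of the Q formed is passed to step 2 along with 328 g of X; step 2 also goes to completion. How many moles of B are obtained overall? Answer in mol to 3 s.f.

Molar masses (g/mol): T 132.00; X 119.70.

Step 1:
n(T) = 588.1 / 132.00 = 4.455 mol
n(E) = 5.567 mol
n/ν for T = 4.455/1 = 4.455
n/ν for E = 5.567/2 = 2.784
Smallest n/ν is E → limiting reagent.
n(Q) produced = (1/2) × 5.567 = 2.784 mol
Step 2:
n(Q) available = 2.784 mol
n(X) = 328.0 / 119.70 = 2.740 mol
n/ν for Q = 2.784/3 = 0.9280
n/ν for X = 2.740/2 = 1.370
Smallest n/ν is Q → limiting reagent.
n(B) = (1/3) × 2.784 = 0.9280 mol

0.928 mol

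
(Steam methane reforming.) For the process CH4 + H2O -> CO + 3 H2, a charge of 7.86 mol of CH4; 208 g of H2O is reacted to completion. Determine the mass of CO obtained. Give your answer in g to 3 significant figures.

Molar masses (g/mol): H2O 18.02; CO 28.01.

n(CH4) = 7.860 mol
n(H2O) = 208.0 / 18.02 = 11.54 mol
n/ν → CH4: 7.860, H2O: 11.54; CH4 is limiting.
n(CO) = (1/1) × 7.860 = 7.860 mol
mass = 7.860 × 28.01 = 220.2 g

220 g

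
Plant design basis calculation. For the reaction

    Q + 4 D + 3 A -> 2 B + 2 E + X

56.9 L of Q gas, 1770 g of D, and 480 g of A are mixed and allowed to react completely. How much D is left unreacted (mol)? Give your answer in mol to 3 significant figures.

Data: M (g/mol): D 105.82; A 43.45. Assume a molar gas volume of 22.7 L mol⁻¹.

6.70 mol

n(Q) = 56.90 / 22.7 = 2.507 mol
n(D) = 1770 / 105.82 = 16.73 mol
n(A) = 480.0 / 43.45 = 11.05 mol
n/ν for Q = 2.507/1 = 2.507
n/ν for D = 16.73/4 = 4.183
n/ν for A = 11.05/3 = 3.683
Smallest n/ν is Q → limiting reagent.
D consumed = (4/1) × 2.507 = 10.03 mol
D remaining = 16.73 − 10.03 = 6.700 mol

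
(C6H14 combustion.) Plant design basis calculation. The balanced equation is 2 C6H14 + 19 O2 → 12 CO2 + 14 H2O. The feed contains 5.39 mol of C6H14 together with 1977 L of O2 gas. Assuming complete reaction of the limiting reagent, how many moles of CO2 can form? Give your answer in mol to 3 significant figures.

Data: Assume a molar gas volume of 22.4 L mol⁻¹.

32.3 mol

n(C6H14) = 5.390 mol
n(O2) = 1977 / 22.4 = 88.26 mol
n/ν for C6H14 = 5.390/2 = 2.695
n/ν for O2 = 88.26/19 = 4.645
Smallest n/ν is C6H14 → limiting reagent.
n(CO2) = (12/2) × 5.390 = 32.34 mol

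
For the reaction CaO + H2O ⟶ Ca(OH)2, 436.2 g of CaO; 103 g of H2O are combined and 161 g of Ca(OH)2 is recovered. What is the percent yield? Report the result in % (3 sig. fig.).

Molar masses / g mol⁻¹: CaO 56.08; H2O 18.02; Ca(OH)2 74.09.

38.0 %

n(CaO) = 436.2 / 56.08 = 7.778 mol
n(H2O) = 103.0 / 18.02 = 5.716 mol
n/ν → CaO: 7.778, H2O: 5.716; H2O is limiting.
theoretical n(Ca(OH)2) = (1/1) × 5.716 = 5.716 mol → 423.5 g
% yield = 161 / 423.5 × 100 = 38.02 %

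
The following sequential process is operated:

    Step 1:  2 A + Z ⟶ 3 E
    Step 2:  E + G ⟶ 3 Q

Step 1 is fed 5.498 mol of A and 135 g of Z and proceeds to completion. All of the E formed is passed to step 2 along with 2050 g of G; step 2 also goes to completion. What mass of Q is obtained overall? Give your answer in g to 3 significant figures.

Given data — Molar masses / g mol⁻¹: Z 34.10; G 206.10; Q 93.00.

2300 g

Step 1:
n(A) = 5.498 mol
n(Z) = 135.0 / 34.10 = 3.959 mol
n/ν for A = 5.498/2 = 2.749
n/ν for Z = 3.959/1 = 3.959
Smallest n/ν is A → limiting reagent.
n(E) produced = (3/2) × 5.498 = 8.247 mol
Step 2:
n(E) available = 8.247 mol
n(G) = 2050 / 206.10 = 9.947 mol
n/ν for E = 8.247/1 = 8.247
n/ν for G = 9.947/1 = 9.947
Smallest n/ν is E → limiting reagent.
n(Q) = (3/1) × 8.247 = 24.74 mol
mass = 24.74 × 93.00 = 2301 g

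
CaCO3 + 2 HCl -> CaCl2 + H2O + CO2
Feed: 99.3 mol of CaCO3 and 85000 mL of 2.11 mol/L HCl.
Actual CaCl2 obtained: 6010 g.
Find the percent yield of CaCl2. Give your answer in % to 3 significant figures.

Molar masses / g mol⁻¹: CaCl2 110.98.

n(CaCO3) = 99.30 mol
n(HCl) = 2.11 × 85000/1000 = 179.4 mol
n/ν → CaCO3: 99.30, HCl: 89.70; HCl is limiting.
theoretical n(CaCl2) = (1/2) × 179.4 = 89.70 mol → 9955 g
% yield = 6010 / 9955 × 100 = 60.37 %

60.4 %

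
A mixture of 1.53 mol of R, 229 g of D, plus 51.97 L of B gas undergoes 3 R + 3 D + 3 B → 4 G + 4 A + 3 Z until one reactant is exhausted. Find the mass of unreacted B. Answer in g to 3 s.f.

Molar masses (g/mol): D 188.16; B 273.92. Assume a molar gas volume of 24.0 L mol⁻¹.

260 g

n(R) = 1.530 mol
n(D) = 229.0 / 188.16 = 1.217 mol
n(B) = 51.97 / 24.0 = 2.165 mol
n/ν for R = 1.530/3 = 0.5100
n/ν for D = 1.217/3 = 0.4057
n/ν for B = 2.165/3 = 0.7217
Smallest n/ν is D → limiting reagent.
B consumed = (3/3) × 1.217 = 1.217 mol
B remaining = 2.165 − 1.217 = 0.9480 mol
mass = 0.9480 × 273.92 = 259.7 g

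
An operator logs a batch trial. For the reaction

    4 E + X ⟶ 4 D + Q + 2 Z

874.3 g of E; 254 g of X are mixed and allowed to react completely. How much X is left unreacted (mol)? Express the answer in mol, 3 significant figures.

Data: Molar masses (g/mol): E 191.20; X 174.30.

0.314 mol

n(E) = 874.3 / 191.20 = 4.573 mol
n(X) = 254.0 / 174.30 = 1.457 mol
n/ν for E = 4.573/4 = 1.143
n/ν for X = 1.457/1 = 1.457
Smallest n/ν is E → limiting reagent.
X consumed = (1/4) × 4.573 = 1.143 mol
X remaining = 1.457 − 1.143 = 0.3140 mol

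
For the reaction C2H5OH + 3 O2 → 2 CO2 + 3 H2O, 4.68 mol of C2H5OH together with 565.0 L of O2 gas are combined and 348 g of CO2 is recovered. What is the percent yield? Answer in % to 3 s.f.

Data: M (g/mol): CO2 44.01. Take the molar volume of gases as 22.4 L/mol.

84.5 %

n(C2H5OH) = 4.680 mol
n(O2) = 565.0 / 22.4 = 25.22 mol
n/ν for C2H5OH = 4.680/1 = 4.680
n/ν for O2 = 25.22/3 = 8.407
Smallest n/ν is C2H5OH → limiting reagent.
theoretical n(CO2) = (2/1) × 4.680 = 9.360 mol → 411.9 g
% yield = 348 / 411.9 × 100 = 84.49 %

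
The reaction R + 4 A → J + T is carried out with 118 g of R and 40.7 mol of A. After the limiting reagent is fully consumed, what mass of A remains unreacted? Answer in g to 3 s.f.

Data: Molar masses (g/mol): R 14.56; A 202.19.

n(R) = 118.0 / 14.56 = 8.104 mol
n(A) = 40.70 mol
n/ν for R = 8.104/1 = 8.104
n/ν for A = 40.70/4 = 10.18
Smallest n/ν is R → limiting reagent.
A consumed = (4/1) × 8.104 = 32.42 mol
A remaining = 40.70 − 32.42 = 8.280 mol
mass = 8.280 × 202.19 = 1674 g

1670 g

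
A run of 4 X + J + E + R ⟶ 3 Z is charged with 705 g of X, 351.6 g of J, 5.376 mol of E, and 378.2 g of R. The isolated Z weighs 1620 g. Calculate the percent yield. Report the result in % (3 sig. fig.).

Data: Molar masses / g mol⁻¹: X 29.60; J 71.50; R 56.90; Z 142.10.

77.3 %

n(X) = 705.0 / 29.60 = 23.82 mol
n(J) = 351.6 / 71.50 = 4.917 mol
n(E) = 5.376 mol
n(R) = 378.2 / 56.90 = 6.647 mol
n/ν → X: 5.955, J: 4.917, E: 5.376, R: 6.647; J is limiting.
theoretical n(Z) = (3/1) × 4.917 = 14.75 mol → 2096 g
% yield = 1620 / 2096 × 100 = 77.29 %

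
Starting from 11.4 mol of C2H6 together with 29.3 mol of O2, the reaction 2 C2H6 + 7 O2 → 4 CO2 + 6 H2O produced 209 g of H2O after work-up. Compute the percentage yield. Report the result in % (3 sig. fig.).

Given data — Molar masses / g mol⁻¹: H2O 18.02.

n(C2H6) = 11.40 mol
n(O2) = 29.30 mol
n/ν for C2H6 = 11.40/2 = 5.700
n/ν for O2 = 29.30/7 = 4.186
Smallest n/ν is O2 → limiting reagent.
theoretical n(H2O) = (6/7) × 29.30 = 25.11 mol → 452.5 g
% yield = 209 / 452.5 × 100 = 46.19 %

46.2 %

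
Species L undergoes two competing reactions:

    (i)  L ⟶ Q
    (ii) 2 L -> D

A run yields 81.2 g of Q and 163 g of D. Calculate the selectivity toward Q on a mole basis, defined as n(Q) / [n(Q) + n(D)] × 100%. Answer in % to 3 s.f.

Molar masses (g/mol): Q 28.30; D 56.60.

n(Q) = 81.2 / 28.30 = 2.869 mol
n(D) = 163 / 56.60 = 2.880 mol
selectivity = 2.869/(2.869+2.880) × 100 = 49.90 %

49.9 %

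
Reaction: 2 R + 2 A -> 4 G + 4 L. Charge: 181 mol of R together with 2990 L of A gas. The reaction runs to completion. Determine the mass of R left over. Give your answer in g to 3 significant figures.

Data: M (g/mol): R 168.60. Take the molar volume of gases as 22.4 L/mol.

8010 g

n(R) = 181.0 mol
n(A) = 2990 / 22.4 = 133.5 mol
n/ν for R = 181.0/2 = 90.50
n/ν for A = 133.5/2 = 66.75
Smallest n/ν is A → limiting reagent.
R consumed = (2/2) × 133.5 = 133.5 mol
R remaining = 181.0 − 133.5 = 47.50 mol
mass = 47.50 × 168.60 = 8009 g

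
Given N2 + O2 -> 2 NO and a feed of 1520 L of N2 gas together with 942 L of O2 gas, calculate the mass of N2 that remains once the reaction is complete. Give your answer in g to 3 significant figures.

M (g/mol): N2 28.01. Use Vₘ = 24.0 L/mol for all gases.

n(N2) = 1520 / 24.0 = 63.33 mol
n(O2) = 942.0 / 24.0 = 39.25 mol
n/ν → N2: 63.33, O2: 39.25; O2 is limiting.
N2 consumed = (1/1) × 39.25 = 39.25 mol
N2 remaining = 63.33 − 39.25 = 24.08 mol
mass = 24.08 × 28.01 = 674.5 g

675 g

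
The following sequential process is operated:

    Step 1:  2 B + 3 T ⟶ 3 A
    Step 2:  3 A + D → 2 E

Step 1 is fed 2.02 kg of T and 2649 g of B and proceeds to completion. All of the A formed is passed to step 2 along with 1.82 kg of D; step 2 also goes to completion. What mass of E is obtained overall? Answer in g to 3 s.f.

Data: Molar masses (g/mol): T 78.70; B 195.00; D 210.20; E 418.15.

Step 1:
n(T) = 2.020×1000 / 78.70 = 25.67 mol
n(B) = 2649 / 195.00 = 13.58 mol
n/ν → T: 8.557, B: 6.790; B is limiting.
n(A) produced = (3/2) × 13.58 = 20.37 mol
Step 2:
n(A) available = 20.37 mol
n(D) = 1.820×1000 / 210.20 = 8.658 mol
n/ν → A: 6.790, D: 8.658; A is limiting.
n(E) = (2/3) × 20.37 = 13.58 mol
mass = 13.58 × 418.15 = 5678 g

5680 g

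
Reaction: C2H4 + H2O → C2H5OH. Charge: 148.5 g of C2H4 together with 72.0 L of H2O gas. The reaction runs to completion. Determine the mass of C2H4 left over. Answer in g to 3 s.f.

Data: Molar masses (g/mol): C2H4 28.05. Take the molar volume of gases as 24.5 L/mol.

n(C2H4) = 148.5 / 28.05 = 5.294 mol
n(H2O) = 72.00 / 24.5 = 2.939 mol
n/ν for C2H4 = 5.294/1 = 5.294
n/ν for H2O = 2.939/1 = 2.939
Smallest n/ν is H2O → limiting reagent.
C2H4 consumed = (1/1) × 2.939 = 2.939 mol
C2H4 remaining = 5.294 − 2.939 = 2.355 mol
mass = 2.355 × 28.05 = 66.06 g

66.1 g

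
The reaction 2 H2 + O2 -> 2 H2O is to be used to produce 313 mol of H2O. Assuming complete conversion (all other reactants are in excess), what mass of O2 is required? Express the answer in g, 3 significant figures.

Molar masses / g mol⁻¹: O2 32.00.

n(H2O) = 313.0 mol
n(O2) = (1/2) × 313.0 = 156.5 mol
mass = 156.5 × 32.00 = 5008 g

5010 g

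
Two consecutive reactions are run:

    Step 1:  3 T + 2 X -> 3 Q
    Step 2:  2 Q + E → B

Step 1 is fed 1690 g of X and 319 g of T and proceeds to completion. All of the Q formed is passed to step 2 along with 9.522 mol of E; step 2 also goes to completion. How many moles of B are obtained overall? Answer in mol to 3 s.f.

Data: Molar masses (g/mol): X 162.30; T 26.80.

Step 1:
n(X) = 1690 / 162.30 = 10.41 mol
n(T) = 319.0 / 26.80 = 11.90 mol
n/ν for X = 10.41/2 = 5.205
n/ν for T = 11.90/3 = 3.967
Smallest n/ν is T → limiting reagent.
n(Q) produced = (3/3) × 11.90 = 11.90 mol
Step 2:
n(Q) available = 11.90 mol
n(E) = 9.522 mol
n/ν for Q = 11.90/2 = 5.950
n/ν for E = 9.522/1 = 9.522
Smallest n/ν is Q → limiting reagent.
n(B) = (1/2) × 11.90 = 5.950 mol

5.95 mol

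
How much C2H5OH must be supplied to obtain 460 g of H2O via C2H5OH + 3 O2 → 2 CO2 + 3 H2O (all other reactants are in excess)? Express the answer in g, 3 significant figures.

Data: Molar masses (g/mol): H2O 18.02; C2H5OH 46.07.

392 g

n(H2O) = 460 / 18.02 = 25.53 mol
n(C2H5OH) = (1/3) × 25.53 = 8.510 mol
mass = 8.510 × 46.07 = 392.1 g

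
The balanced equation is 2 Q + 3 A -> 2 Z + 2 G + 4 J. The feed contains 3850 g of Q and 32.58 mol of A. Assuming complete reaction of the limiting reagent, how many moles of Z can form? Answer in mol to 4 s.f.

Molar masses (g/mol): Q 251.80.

15.29 mol

n(Q) = 3850 / 251.80 = 15.29 mol
n(A) = 32.58 mol
n/ν → Q: 7.645, A: 10.86; Q is limiting.
n(Z) = (2/2) × 15.29 = 15.29 mol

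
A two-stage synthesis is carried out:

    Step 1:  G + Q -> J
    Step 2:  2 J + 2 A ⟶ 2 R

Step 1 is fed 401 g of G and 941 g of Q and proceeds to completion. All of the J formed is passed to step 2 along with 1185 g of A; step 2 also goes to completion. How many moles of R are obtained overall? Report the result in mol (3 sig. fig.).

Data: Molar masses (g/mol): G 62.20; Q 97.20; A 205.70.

Step 1:
n(G) = 401.0 / 62.20 = 6.447 mol
n(Q) = 941.0 / 97.20 = 9.681 mol
n/ν → G: 6.447, Q: 9.681; G is limiting.
n(J) produced = (1/1) × 6.447 = 6.447 mol
Step 2:
n(J) available = 6.447 mol
n(A) = 1185 / 205.70 = 5.761 mol
n/ν → J: 3.224, A: 2.881; A is limiting.
n(R) = (2/2) × 5.761 = 5.761 mol

5.76 mol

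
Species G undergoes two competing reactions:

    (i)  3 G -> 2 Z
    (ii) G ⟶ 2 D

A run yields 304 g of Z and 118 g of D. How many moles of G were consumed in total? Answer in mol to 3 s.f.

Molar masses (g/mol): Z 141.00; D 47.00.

n(Z) = 304 / 141.00 = 2.156 mol
n(D) = 118 / 47.00 = 2.511 mol
n(G) via (i) = (3/2)×2.156 = 3.234 mol
n(G) via (ii) = (1/2)×2.511 = 1.256 mol
total n(G) = 3.234 + 1.256 = 4.490 mol

4.49 mol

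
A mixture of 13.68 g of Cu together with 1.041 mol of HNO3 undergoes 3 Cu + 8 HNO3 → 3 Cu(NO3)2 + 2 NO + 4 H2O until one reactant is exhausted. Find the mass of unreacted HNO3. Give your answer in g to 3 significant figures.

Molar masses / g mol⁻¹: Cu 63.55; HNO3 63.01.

29.4 g

n(Cu) = 13.68 / 63.55 = 0.2153 mol
n(HNO3) = 1.041 mol
n/ν for Cu = 0.2153/3 = 0.07177
n/ν for HNO3 = 1.041/8 = 0.1301
Smallest n/ν is Cu → limiting reagent.
HNO3 consumed = (8/3) × 0.2153 = 0.5741 mol
HNO3 remaining = 1.041 − 0.5741 = 0.4669 mol
mass = 0.4669 × 63.01 = 29.42 g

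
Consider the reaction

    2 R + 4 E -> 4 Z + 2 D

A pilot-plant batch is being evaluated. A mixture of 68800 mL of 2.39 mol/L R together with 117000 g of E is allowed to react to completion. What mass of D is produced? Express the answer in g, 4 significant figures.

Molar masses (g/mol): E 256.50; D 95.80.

n(R) = 2.39 × 68800/1000 = 164.4 mol
n(E) = 117000 / 256.50 = 456.1 mol
n/ν → R: 82.20, E: 114.0; R is limiting.
n(D) = (2/2) × 164.4 = 164.4 mol
mass = 164.4 × 95.80 = 15750 g

15750 g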